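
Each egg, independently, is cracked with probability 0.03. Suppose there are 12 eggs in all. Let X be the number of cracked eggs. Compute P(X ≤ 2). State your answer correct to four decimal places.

X ~ Binomial(12, 0.03); P(X ≤ 2) = Σ C(12,k) p^k (1−p)^(12−k) over k:
  k=0: C(12,0)·0.03^0·0.97^12 = 0.693842
  k=1: C(12,1)·0.03^1·0.97^11 = 0.257509
  k=2: C(12,2)·0.03^2·0.97^10 = 0.043803
Total = 0.995154

0.9952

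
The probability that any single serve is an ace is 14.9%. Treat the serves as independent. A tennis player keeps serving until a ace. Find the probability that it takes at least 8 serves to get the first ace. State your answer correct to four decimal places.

Y = number of serves to the first success; geometric, p = 0.149.
P(Y > 7) = P(first 7 all fail) = (1−p)^7 = 0.323226

0.3232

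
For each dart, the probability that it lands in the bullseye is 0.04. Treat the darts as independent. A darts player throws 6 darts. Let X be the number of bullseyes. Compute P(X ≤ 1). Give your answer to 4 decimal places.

0.9784

X ~ Binomial(6, 0.04); P(X ≤ 1) = Σ C(6,k) p^k (1−p)^(6−k) over k:
  k=0: C(6,0)·0.04^0·0.96^6 = 0.782758
  k=1: C(6,1)·0.04^1·0.96^5 = 0.195689
Total = 0.978447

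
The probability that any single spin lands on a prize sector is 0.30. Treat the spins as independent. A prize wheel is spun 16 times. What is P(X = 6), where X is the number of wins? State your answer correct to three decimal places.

0.165

X ~ Binomial(n=16, p=0.30).
P(X=6) = C(16,6) · p^6 · (1−p)^10
= 8008 · 0.000729 · 0.028248 = 0.16490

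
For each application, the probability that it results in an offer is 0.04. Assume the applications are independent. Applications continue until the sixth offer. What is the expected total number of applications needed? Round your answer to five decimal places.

150.00000

Y = total applications until the sixth success; negative binomial with r=6, p=0.04.
E[Y] = r / p = 6 / 0.04 = 150.0000000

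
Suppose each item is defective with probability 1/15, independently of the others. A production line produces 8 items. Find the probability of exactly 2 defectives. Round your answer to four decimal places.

X ~ Binomial(n=8, p=0.066667).
P(X=2) = C(8,2) · p^2 · (1−p)^6
= 28 · 0.0044444 · 0.66103 = 0.082261

0.0823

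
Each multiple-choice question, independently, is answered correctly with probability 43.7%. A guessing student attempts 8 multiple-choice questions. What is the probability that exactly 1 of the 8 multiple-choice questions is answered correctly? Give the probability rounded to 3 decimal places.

0.063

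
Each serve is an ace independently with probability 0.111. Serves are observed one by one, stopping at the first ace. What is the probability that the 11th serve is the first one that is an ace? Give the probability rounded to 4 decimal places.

Geometric (trials to first success), p = 0.111.
P(Y = 11) = (1−p)^10 · p = 0.30833 · 0.111 = 0.034225

0.0342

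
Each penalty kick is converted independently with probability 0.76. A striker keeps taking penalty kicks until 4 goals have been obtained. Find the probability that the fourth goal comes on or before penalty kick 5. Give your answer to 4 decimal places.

0.6539

Finishing within 5 penalty kicks ⇔ at least 4 successes in the first 5. With X ~ Binomial(5, 0.76), P(Y ≤ 5) = 1 − P(X ≤ 3).
  k=0: C(5,0)·0.76^0·0.24^5 = 0.000796
  k=1: C(5,1)·0.76^1·0.24^4 = 0.012607
  k=2: C(5,2)·0.76^2·0.24^3 = 0.079847
  k=3: C(5,3)·0.76^3·0.24^2 = 0.252850
1 − 0.346101 = 0.653899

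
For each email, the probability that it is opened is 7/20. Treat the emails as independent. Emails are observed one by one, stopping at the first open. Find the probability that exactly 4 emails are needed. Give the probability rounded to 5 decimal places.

0.09612

Geometric (trials to first success), p = 0.35.
P(Y = 4) = (1−p)^3 · p = 0.27463 · 0.35 = 0.0961188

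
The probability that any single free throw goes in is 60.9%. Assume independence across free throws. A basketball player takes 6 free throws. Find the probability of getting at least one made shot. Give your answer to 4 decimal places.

0.9964

P(at least one) = 1 − P(none) = 1 − (1 − 0.609)^6
= 1 − 0.003573 = 0.996427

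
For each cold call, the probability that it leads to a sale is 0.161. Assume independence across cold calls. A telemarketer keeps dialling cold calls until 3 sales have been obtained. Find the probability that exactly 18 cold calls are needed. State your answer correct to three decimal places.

0.041

Y = trial on which the third success occurs; negative binomial, r=3, p=0.161.
P(Y=18) = C(17,2) · p^3 · (1−p)^15
= 136 · 0.0041733 · 0.07185 = 0.04078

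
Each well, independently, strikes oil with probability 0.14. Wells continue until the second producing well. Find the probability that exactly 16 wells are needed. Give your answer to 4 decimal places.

0.0356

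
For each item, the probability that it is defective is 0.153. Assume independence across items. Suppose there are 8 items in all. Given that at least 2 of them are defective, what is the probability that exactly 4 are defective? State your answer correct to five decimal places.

X ~ Binomial(8, 0.153). Want P(X=4 | X≥2) = P(X=4) / P(X≥2).
P(X=4) = C(8,4)·0.153^4·0.847^4 = 0.0197423
P(X≥2) = 1 − 0.2648910 − 0.3827941 = 0.3523148
Ratio = 0.0197423 / 0.3523148 = 0.0560359

0.05604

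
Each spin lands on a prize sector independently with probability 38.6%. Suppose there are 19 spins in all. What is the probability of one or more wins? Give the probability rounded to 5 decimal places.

P(at least one) = 1 − P(none) = 1 − (1 − 0.386)^19
= 1 − 0.0000944 = 0.9999056

0.99991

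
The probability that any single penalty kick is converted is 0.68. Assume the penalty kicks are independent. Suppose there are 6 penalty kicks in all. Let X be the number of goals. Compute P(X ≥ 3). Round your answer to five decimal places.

X ~ Binomial(6, 0.68); P(X ≥ 3) = Σ C(6,k) p^k (1−p)^(6−k) over k:
  k=3: C(6,3)·0.68^3·0.32^3 = 0.2060662
  k=4: C(6,4)·0.68^4·0.32^2 = 0.3284179
  k=5: C(6,5)·0.68^5·0.32^1 = 0.2791552
  k=6: C(6,6)·0.68^6·0.32^0 = 0.0988675
Total = 0.9125068

0.91251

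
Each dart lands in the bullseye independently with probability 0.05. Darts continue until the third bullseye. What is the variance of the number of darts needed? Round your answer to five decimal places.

1140.00000

Y = total darts until the third success; negative binomial with r=3, p=0.05.
Var(Y) = r(1−p)/p² = 3·0.95 / 0.05² = 1140.0000000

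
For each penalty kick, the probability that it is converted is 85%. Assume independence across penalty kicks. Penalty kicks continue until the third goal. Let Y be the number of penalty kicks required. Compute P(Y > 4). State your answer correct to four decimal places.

Needing more than 4 penalty kicks ⇔ fewer than 3 successes in the first 4. With X ~ Binomial(4, 0.85), P(Y > 4) = P(X ≤ 2).
  k=0: C(4,0)·0.85^0·0.15^4 = 0.000506
  k=1: C(4,1)·0.85^1·0.15^3 = 0.011475
  k=2: C(4,2)·0.85^2·0.15^2 = 0.097537
P(X ≤ 2) = 0.109519

0.1095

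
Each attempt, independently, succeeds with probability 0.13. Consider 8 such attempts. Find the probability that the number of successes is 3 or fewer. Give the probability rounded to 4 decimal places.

0.9871

X ~ Binomial(8, 0.13); P(X ≤ 3) = Σ C(8,k) p^k (1−p)^(8−k) over k:
  k=0: C(8,0)·0.13^0·0.87^8 = 0.328212
  k=1: C(8,1)·0.13^1·0.87^7 = 0.392345
  k=2: C(8,2)·0.13^2·0.87^6 = 0.205192
  k=3: C(8,3)·0.13^3·0.87^5 = 0.061322
Total = 0.987070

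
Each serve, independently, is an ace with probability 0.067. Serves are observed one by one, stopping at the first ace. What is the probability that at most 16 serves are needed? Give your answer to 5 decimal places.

Y = number of serves to the first success; geometric, p = 0.067.
P(Y ≤ 16) = 1 − (1−p)^16 = 1 − 0.3296904 = 0.6703096

0.67031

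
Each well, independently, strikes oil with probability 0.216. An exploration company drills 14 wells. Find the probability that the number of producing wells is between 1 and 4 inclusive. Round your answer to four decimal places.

X ~ Binomial(14, 0.216); P(1 ≤ X ≤ 4) = Σ C(14,k) p^k (1−p)^(14−k) over k:
  k=1: C(14,1)·0.216^1·0.784^13 = 0.127847
  k=2: C(14,2)·0.216^2·0.784^12 = 0.228951
  k=3: C(14,3)·0.216^3·0.784^11 = 0.252313
  k=4: C(14,4)·0.216^4·0.784^10 = 0.191166
Total = 0.800276

0.8003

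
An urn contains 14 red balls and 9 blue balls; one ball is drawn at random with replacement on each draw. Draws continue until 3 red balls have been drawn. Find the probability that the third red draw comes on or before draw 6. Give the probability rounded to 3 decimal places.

0.833

Finishing within 6 draws ⇔ at least 3 successes in the first 6. With X ~ Binomial(6, 0.608696), P(Y ≤ 6) = 1 − P(X ≤ 2).
  k=0: C(6,0)·0.608696^0·0.391304^6 = 0.00359
  k=1: C(6,1)·0.608696^1·0.391304^5 = 0.03351
  k=2: C(6,2)·0.608696^2·0.391304^4 = 0.13030
1 − 0.16740 = 0.83260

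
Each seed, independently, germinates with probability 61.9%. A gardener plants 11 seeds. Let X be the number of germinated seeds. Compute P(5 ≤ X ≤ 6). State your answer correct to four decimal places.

0.3371

X ~ Binomial(11, 0.619); P(5 ≤ X ≤ 6) = Σ C(11,k) p^k (1−p)^(11−k) over k:
  k=5: C(11,5)·0.619^5·0.381^6 = 0.128424
  k=6: C(11,6)·0.619^6·0.381^5 = 0.208646
Total = 0.337070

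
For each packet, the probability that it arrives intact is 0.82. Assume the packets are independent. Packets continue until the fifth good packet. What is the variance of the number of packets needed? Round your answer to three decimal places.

Y = total packets until the fifth success; negative binomial with r=5, p=0.82.
Var(Y) = r(1−p)/p² = 5·0.18 / 0.82² = 1.33849

1.338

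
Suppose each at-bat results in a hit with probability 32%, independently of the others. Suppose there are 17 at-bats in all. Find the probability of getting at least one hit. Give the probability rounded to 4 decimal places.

0.9986

P(at least one) = 1 − P(none) = 1 − (1 − 0.32)^17
= 1 − 0.001421 = 0.998579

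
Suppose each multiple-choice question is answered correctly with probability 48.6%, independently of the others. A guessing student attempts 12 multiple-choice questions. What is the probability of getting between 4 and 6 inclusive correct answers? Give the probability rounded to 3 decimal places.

X ~ Binomial(12, 0.486); P(4 ≤ X ≤ 6) = Σ C(12,k) p^k (1−p)^(12−k) over k:
  k=4: C(12,4)·0.486^4·0.514^8 = 0.13454
  k=5: C(12,5)·0.486^5·0.514^7 = 0.20354
  k=6: C(12,6)·0.486^6·0.514^6 = 0.22453
Total = 0.56261

0.563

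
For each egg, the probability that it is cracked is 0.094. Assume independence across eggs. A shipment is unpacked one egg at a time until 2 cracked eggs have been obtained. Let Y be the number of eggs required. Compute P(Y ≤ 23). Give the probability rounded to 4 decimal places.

Finishing within 23 eggs ⇔ at least 2 successes in the first 23. With X ~ Binomial(23, 0.094), P(Y ≤ 23) = 1 − P(X ≤ 1).
  k=0: C(23,0)·0.094^0·0.906^23 = 0.103264
  k=1: C(23,1)·0.094^1·0.906^22 = 0.246420
1 − 0.349684 = 0.650316

0.6503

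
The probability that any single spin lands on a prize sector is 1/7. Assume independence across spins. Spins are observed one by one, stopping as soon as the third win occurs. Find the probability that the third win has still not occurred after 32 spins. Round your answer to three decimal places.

Needing more than 32 spins ⇔ fewer than 3 successes in the first 32. With X ~ Binomial(32, 0.142857), P(Y > 32) = P(X ≤ 2).
  k=0: C(32,0)·0.142857^0·0.857143^32 = 0.00721
  k=1: C(32,1)·0.142857^1·0.857143^31 = 0.03843
  k=2: C(32,2)·0.142857^2·0.857143^30 = 0.09928
P(X ≤ 2) = 0.14492

0.145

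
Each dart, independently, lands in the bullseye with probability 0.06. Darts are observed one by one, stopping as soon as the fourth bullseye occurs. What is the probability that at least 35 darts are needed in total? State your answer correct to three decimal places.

Needing more than 34 darts ⇔ fewer than 4 successes in the first 34. With X ~ Binomial(34, 0.06), P(Y > 34) = P(X ≤ 3).
  k=0: C(34,0)·0.06^0·0.94^34 = 0.12200
  k=1: C(34,1)·0.06^1·0.94^33 = 0.26476
  k=2: C(34,2)·0.06^2·0.94^32 = 0.27884
  k=3: C(34,3)·0.06^3·0.94^31 = 0.18985
P(X ≤ 3) = 0.85544

0.855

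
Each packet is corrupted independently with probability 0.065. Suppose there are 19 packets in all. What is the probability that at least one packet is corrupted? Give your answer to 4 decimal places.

P(at least one) = 1 − P(none) = 1 − (1 − 0.065)^19
= 1 − 0.278882 = 0.721118

0.7211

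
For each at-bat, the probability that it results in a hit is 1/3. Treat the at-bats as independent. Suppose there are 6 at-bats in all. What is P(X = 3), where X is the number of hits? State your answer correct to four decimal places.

X ~ Binomial(n=6, p=0.333333).
P(X=3) = C(6,3) · p^3 · (1−p)^3
= 20 · 0.037037 · 0.2963 = 0.219479

0.2195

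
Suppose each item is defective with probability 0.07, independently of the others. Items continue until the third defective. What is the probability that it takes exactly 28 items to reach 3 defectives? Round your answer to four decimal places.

0.0196

Y = trial on which the third success occurs; negative binomial, r=3, p=0.07.
P(Y=28) = C(27,2) · p^3 · (1−p)^25
= 351 · 0.000343 · 0.16296 = 0.019619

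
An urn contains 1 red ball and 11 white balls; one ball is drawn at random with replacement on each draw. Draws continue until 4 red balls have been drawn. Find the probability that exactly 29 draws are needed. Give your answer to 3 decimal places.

Y = trial on which the fourth success occurs; negative binomial, r=4, p=0.083333.
P(Y=29) = C(28,3) · p^4 · (1−p)^25
= 3276 · 4.8225e-05 · 0.11358 = 0.01794

0.018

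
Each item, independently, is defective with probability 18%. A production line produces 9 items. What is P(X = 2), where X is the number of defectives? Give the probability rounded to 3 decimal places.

X ~ Binomial(n=9, p=0.18).
P(X=2) = C(9,2) · p^2 · (1−p)^7
= 36 · 0.0324 · 0.24929 = 0.29077

0.291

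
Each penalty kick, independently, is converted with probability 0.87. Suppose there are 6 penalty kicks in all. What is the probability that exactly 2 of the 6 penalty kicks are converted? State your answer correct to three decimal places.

0.003

X ~ Binomial(n=6, p=0.87).
P(X=2) = C(6,2) · p^2 · (1−p)^4
= 15 · 0.7569 · 0.00028561 = 0.00324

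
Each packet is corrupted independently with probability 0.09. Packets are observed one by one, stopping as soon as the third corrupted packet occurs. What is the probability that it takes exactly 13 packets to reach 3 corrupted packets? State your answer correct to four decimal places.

Y = trial on which the third success occurs; negative binomial, r=3, p=0.09.
P(Y=13) = C(12,2) · p^3 · (1−p)^10
= 66 · 0.000729 · 0.38942 = 0.018736

0.0187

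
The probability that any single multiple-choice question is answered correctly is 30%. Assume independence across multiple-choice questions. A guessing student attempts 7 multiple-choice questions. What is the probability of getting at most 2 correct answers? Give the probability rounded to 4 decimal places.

0.6471

X ~ Binomial(7, 0.30); P(X ≤ 2) = Σ C(7,k) p^k (1−p)^(7−k) over k:
  k=0: C(7,0)·0.30^0·0.70^7 = 0.082354
  k=1: C(7,1)·0.30^1·0.70^6 = 0.247063
  k=2: C(7,2)·0.30^2·0.70^5 = 0.317652
Total = 0.647069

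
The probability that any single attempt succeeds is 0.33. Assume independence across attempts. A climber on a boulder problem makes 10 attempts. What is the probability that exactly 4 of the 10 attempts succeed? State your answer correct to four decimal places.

X ~ Binomial(n=10, p=0.33).
P(X=4) = C(10,4) · p^4 · (1−p)^6
= 210 · 0.011859 · 0.090458 = 0.225281

0.2253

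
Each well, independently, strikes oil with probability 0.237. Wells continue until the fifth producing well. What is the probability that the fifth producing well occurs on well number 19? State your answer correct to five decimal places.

0.05186

Y = trial on which the fifth success occurs; negative binomial, r=5, p=0.237.
P(Y=19) = C(18,4) · p^5 · (1−p)^14
= 3060 · 0.00074772 · 0.022664 = 0.0518569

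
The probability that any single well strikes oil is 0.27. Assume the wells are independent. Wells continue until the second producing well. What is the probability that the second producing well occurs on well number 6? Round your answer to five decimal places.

Y = trial on which the second success occurs; negative binomial, r=2, p=0.27.
P(Y=6) = C(5,1) · p^2 · (1−p)^4
= 5 · 0.0729 · 0.28398 = 0.1035116

0.10351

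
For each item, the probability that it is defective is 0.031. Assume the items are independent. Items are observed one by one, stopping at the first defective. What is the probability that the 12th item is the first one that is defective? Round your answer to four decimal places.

Geometric (trials to first success), p = 0.031.
P(Y = 12) = (1−p)^11 · p = 0.70723 · 0.031 = 0.021924

0.0219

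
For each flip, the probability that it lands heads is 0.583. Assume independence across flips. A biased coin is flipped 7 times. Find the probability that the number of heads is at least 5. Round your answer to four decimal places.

0.3835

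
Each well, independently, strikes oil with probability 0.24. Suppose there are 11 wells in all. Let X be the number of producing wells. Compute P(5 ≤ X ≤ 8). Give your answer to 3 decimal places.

0.099

X ~ Binomial(11, 0.24); P(5 ≤ X ≤ 8) = Σ C(11,k) p^k (1−p)^(11−k) over k:
  k=5: C(11,5)·0.24^5·0.76^6 = 0.07089
  k=6: C(11,6)·0.24^6·0.76^5 = 0.02239
  k=7: C(11,7)·0.24^7·0.76^4 = 0.00505
  k=8: C(11,8)·0.24^8·0.76^3 = 0.00080
Total = 0.09912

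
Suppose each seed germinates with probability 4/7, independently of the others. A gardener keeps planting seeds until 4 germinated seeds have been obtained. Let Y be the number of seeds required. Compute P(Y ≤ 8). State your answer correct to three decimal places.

0.779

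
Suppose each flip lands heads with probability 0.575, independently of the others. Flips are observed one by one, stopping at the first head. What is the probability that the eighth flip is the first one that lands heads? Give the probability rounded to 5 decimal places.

Geometric (trials to first success), p = 0.575.
P(Y = 8) = (1−p)^7 · p = 0.0025045 · 0.575 = 0.0014401

0.00144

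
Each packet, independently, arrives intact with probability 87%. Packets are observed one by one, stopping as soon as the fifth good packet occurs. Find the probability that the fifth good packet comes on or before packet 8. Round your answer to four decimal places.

Finishing within 8 packets ⇔ at least 5 successes in the first 8. With X ~ Binomial(8, 0.87), P(Y ≤ 8) = 1 − P(X ≤ 4).
  k=0: C(8,0)·0.87^0·0.13^8 = 0.000000
  k=1: C(8,1)·0.87^1·0.13^7 = 0.000004
  k=2: C(8,2)·0.87^2·0.13^6 = 0.000102
  k=3: C(8,3)·0.87^3·0.13^5 = 0.001369
  k=4: C(8,4)·0.87^4·0.13^4 = 0.011454
1 − 0.012930 = 0.987070

0.9871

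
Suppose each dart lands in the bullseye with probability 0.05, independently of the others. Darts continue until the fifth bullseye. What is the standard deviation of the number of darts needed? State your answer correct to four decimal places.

43.5890

Y = total darts until the fifth success; negative binomial with r=5, p=0.05.
SD(Y) = √[r(1−p)/p²] = √(1900.000000) = 43.588989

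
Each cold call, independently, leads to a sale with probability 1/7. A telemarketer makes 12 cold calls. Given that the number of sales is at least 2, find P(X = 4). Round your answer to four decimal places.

X ~ Binomial(12, 0.142857). Want P(X=4 | X≥2) = P(X=4) / P(X≥2).
P(X=4) = C(12,4)·0.142857^4·0.857143^8 = 0.060067
P(X≥2) = 1 − 0.157267 − 0.314535 = 0.528198
Ratio = 0.060067 / 0.528198 = 0.113721

0.1137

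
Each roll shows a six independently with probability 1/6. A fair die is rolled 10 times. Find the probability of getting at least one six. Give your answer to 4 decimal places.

0.8385

P(at least one) = 1 − P(none) = 1 − (1 − 0.166667)^10
= 1 − 0.161506 = 0.838494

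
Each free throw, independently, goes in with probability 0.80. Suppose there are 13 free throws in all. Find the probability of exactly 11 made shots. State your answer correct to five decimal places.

0.26801

X ~ Binomial(n=13, p=0.80).
P(X=11) = C(13,11) · p^11 · (1−p)^2
= 78 · 0.085899 · 0.04 = 0.2680060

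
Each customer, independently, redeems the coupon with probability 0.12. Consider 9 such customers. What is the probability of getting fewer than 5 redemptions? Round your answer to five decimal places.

0.99794

X ~ Binomial(9, 0.12); P(X ≤ 4) = Σ C(9,k) p^k (1−p)^(9−k) over k:
  k=0: C(9,0)·0.12^0·0.88^9 = 0.3164784
  k=1: C(9,1)·0.12^1·0.88^8 = 0.3884053
  k=2: C(9,2)·0.12^2·0.88^7 = 0.2118574
  k=3: C(9,3)·0.12^3·0.88^6 = 0.0674092
  k=4: C(9,4)·0.12^4·0.88^5 = 0.0137882
Total = 0.9979385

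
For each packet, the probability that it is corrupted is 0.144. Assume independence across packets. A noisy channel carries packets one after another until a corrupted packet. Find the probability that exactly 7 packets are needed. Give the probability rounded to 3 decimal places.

0.057

Geometric (trials to first success), p = 0.144.
P(Y = 7) = (1−p)^6 · p = 0.39341 · 0.144 = 0.05665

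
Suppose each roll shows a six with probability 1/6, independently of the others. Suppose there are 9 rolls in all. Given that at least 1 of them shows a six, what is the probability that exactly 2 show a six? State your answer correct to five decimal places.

0.34617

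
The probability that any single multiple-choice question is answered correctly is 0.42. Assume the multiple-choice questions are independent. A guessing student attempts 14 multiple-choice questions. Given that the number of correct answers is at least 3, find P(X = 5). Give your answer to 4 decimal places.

X ~ Binomial(14, 0.42). Want P(X=5 | X≥3) = P(X=5) / P(X≥3).
P(X=5) = C(14,5)·0.42^5·0.58^9 = 0.194340
P(X≥3) = 1 − 0.000488 − 0.004942 − 0.023264 = 0.971306
Ratio = 0.194340 / 0.971306 = 0.200081

0.2001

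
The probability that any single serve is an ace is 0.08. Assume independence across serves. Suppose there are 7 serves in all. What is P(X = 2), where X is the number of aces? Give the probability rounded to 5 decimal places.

X ~ Binomial(n=7, p=0.08).
P(X=2) = C(7,2) · p^2 · (1−p)^5
= 21 · 0.0064 · 0.65908 = 0.0885806

0.08858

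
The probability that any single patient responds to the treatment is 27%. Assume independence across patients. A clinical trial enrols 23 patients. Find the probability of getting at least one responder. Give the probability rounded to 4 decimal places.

P(at least one) = 1 − P(none) = 1 − (1 − 0.27)^23
= 1 − 0.000718 = 0.999282

0.9993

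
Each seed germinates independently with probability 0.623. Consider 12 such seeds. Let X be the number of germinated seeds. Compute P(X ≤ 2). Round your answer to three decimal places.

X ~ Binomial(12, 0.623); P(X ≤ 2) = Σ C(12,k) p^k (1−p)^(12−k) over k:
  k=0: C(12,0)·0.623^0·0.377^12 = 0.00001
  k=1: C(12,1)·0.623^1·0.377^11 = 0.00016
  k=2: C(12,2)·0.623^2·0.377^10 = 0.00149
Total = 0.00166

0.002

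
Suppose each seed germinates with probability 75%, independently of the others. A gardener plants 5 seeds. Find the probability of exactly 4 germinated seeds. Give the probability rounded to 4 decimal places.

0.3955

X ~ Binomial(n=5, p=0.75).
P(X=4) = C(5,4) · p^4 · (1−p)^1
= 5 · 0.31641 · 0.25 = 0.395508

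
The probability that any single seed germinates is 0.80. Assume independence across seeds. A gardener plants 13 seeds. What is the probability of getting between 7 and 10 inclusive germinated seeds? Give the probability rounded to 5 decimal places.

0.49134

X ~ Binomial(13, 0.80); P(7 ≤ X ≤ 10) = Σ C(13,k) p^k (1−p)^(13−k) over k:
  k=7: C(13,7)·0.80^7·0.20^6 = 0.0230318
  k=8: C(13,8)·0.80^8·0.20^5 = 0.0690953
  k=9: C(13,9)·0.80^9·0.20^4 = 0.1535451
  k=10: C(13,10)·0.80^10·0.20^3 = 0.2456721
Total = 0.4913443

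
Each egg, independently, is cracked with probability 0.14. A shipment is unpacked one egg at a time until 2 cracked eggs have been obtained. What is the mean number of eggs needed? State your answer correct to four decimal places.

14.2857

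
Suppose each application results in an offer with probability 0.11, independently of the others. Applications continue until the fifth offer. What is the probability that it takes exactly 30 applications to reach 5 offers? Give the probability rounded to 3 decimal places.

0.021

Y = trial on which the fifth success occurs; negative binomial, r=5, p=0.11.
P(Y=30) = C(29,4) · p^5 · (1−p)^25
= 23751 · 1.6105e-05 · 0.054294 = 0.02077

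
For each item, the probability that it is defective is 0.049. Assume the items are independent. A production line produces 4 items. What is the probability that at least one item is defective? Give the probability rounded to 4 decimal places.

P(at least one) = 1 − P(none) = 1 − (1 − 0.049)^4
= 1 − 0.817941 = 0.182059

0.1821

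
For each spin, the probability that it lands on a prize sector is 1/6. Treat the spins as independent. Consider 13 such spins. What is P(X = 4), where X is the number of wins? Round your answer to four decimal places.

0.1069

X ~ Binomial(n=13, p=0.166667).
P(X=4) = C(13,4) · p^4 · (1−p)^9
= 715 · 0.0007716 · 0.19381 = 0.106923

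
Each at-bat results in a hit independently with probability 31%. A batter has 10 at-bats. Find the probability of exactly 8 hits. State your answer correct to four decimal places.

0.0018

X ~ Binomial(n=10, p=0.31).
P(X=8) = C(10,8) · p^8 · (1−p)^2
= 45 · 8.5289e-05 · 0.4761 = 0.001827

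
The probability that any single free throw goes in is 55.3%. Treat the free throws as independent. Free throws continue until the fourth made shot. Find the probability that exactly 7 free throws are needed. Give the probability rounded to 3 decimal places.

0.167

Y = trial on which the fourth success occurs; negative binomial, r=4, p=0.553.
P(Y=7) = C(6,3) · p^4 · (1−p)^3
= 20 · 0.093519 · 0.089315 = 0.16705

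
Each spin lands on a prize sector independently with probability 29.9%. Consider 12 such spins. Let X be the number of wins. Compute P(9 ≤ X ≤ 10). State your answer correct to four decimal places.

0.0016

X ~ Binomial(12, 0.299); P(9 ≤ X ≤ 10) = Σ C(12,k) p^k (1−p)^(12−k) over k:
  k=9: C(12,9)·0.299^9·0.701^3 = 0.001447
  k=10: C(12,10)·0.299^10·0.701^2 = 0.000185
Total = 0.001633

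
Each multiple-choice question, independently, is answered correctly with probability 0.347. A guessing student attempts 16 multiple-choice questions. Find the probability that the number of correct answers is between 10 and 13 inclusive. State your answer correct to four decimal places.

0.0214

X ~ Binomial(16, 0.347); P(10 ≤ X ≤ 13) = Σ C(16,k) p^k (1−p)^(16−k) over k:
  k=10: C(16,10)·0.347^10·0.653^6 = 0.015714
  k=11: C(16,11)·0.347^11·0.653^5 = 0.004555
  k=12: C(16,12)·0.347^12·0.653^4 = 0.001009
  k=13: C(16,13)·0.347^13·0.653^3 = 0.000165
Total = 0.021443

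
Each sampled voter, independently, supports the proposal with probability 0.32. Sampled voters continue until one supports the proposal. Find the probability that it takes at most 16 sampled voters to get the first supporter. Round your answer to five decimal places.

0.99791

Y = number of sampled voters to the first success; geometric, p = 0.32.
P(Y ≤ 16) = 1 − (1−p)^16 = 1 − 0.0020900 = 0.9979100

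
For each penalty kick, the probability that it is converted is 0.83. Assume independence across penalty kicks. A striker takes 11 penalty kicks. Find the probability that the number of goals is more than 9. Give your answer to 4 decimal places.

X ~ Binomial(11, 0.83); P(X ≥ 10) = Σ C(11,k) p^k (1−p)^(11−k) over k:
  k=10: C(11,10)·0.83^10·0.17^1 = 0.290150
  k=11: C(11,11)·0.83^11·0.17^0 = 0.128783
Total = 0.418933

0.4189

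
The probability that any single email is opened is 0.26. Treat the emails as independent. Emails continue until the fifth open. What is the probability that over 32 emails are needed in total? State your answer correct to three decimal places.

0.055

Needing more than 32 emails ⇔ fewer than 5 successes in the first 32. With X ~ Binomial(32, 0.26), P(Y > 32) = P(X ≤ 4).
  k=0: C(32,0)·0.26^0·0.74^32 = 0.00007
  k=1: C(32,1)·0.26^1·0.74^31 = 0.00074
  k=2: C(32,2)·0.26^2·0.74^30 = 0.00400
  k=3: C(32,3)·0.26^3·0.74^29 = 0.01406
  k=4: C(32,4)·0.26^4·0.74^28 = 0.03583
P(X ≤ 4) = 0.05469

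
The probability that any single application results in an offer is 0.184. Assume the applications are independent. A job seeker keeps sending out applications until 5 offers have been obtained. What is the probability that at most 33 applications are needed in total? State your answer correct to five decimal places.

0.75190

Finishing within 33 applications ⇔ at least 5 successes in the first 33. With X ~ Binomial(33, 0.184), P(Y ≤ 33) = 1 − P(X ≤ 4).
  k=0: C(33,0)·0.184^0·0.816^33 = 0.0012184
  k=1: C(33,1)·0.184^1·0.816^32 = 0.0090660
  k=2: C(33,2)·0.184^2·0.816^31 = 0.0327088
  k=3: C(33,3)·0.184^3·0.816^30 = 0.0762136
  k=4: C(33,4)·0.184^4·0.816^29 = 0.1288907
1 − 0.2480975 = 0.7519025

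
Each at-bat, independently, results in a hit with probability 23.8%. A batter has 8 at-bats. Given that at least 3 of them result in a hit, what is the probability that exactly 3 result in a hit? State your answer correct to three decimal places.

0.665

X ~ Binomial(8, 0.238). Want P(X=3 | X≥3) = P(X=3) / P(X≥3).
P(X=3) = C(8,3)·0.238^3·0.762^5 = 0.19395
P(X≥3) = 1 − 0.11367 − 0.28402 − 0.31049 = 0.29182
Ratio = 0.19395 / 0.29182 = 0.66462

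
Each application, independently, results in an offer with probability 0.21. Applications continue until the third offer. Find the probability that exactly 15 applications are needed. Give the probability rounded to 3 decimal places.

Y = trial on which the third success occurs; negative binomial, r=3, p=0.21.
P(Y=15) = C(14,2) · p^3 · (1−p)^12
= 91 · 0.009261 · 0.059092 = 0.04980

0.050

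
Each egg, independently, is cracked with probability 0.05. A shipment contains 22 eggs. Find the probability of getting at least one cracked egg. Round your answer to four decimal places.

0.6765

P(at least one) = 1 − P(none) = 1 − (1 − 0.05)^22
= 1 − 0.323534 = 0.676466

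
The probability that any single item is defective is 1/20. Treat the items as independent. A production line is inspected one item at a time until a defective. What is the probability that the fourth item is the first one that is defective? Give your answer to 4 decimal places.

0.0429

Geometric (trials to first success), p = 0.05.
P(Y = 4) = (1−p)^3 · p = 0.85737 · 0.05 = 0.042869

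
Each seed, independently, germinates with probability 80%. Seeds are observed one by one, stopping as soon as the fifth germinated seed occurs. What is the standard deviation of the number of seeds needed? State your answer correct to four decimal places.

Y = total seeds until the fifth success; negative binomial with r=5, p=0.80.
SD(Y) = √[r(1−p)/p²] = √(1.562500) = 1.250000

1.2500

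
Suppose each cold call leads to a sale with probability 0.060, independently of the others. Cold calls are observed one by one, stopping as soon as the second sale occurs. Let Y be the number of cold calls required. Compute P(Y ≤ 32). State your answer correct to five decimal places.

Finishing within 32 cold calls ⇔ at least 2 successes in the first 32. With X ~ Binomial(32, 0.06), P(Y ≤ 32) = 1 − P(X ≤ 1).
  k=0: C(32,0)·0.06^0·0.94^32 = 0.1380675
  k=1: C(32,1)·0.06^1·0.94^31 = 0.2820101
1 − 0.4200776 = 0.5799224

0.57992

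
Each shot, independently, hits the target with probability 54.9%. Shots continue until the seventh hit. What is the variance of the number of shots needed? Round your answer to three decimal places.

Y = total shots until the seventh success; negative binomial with r=7, p=0.549.
Var(Y) = r(1−p)/p² = 7·0.451 / 0.549² = 10.47442

10.474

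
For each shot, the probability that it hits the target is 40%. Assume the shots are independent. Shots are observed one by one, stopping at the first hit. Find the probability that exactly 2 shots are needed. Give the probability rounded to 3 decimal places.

0.240

Geometric (trials to first success), p = 0.40.
P(Y = 2) = (1−p)^1 · p = 0.6 · 0.40 = 0.24000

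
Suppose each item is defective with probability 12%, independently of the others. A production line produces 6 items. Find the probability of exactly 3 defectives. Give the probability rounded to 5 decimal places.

0.02355

X ~ Binomial(n=6, p=0.12).
P(X=3) = C(6,3) · p^3 · (1−p)^3
= 20 · 0.001728 · 0.68147 = 0.0235517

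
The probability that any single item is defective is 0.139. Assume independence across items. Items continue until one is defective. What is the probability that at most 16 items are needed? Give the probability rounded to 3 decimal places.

0.909

Y = number of items to the first success; geometric, p = 0.139.
P(Y ≤ 16) = 1 − (1−p)^16 = 1 − 0.09121 = 0.90879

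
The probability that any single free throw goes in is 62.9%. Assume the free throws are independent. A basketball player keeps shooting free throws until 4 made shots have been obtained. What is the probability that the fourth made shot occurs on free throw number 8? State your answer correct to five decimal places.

Y = trial on which the fourth success occurs; negative binomial, r=4, p=0.629.
P(Y=8) = C(7,3) · p^4 · (1−p)^4
= 35 · 0.15653 · 0.018945 = 0.1037926

0.10379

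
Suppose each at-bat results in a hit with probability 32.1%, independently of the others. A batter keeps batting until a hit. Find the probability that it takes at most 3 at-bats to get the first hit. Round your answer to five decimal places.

0.68695

Y = number of at-bats to the first success; geometric, p = 0.321.
P(Y ≤ 3) = 1 − (1−p)^3 = 1 − 0.3130468 = 0.6869532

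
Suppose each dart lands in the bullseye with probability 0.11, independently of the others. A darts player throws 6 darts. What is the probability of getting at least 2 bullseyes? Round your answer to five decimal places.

0.13447

X ~ Binomial(6, 0.11); P(X ≥ 2) = Σ C(6,k) p^k (1−p)^(6−k) over k:
  k=2: C(6,2)·0.11^2·0.89^4 = 0.1138772
  k=3: C(6,3)·0.11^3·0.89^3 = 0.0187663
  k=4: C(6,4)·0.11^4·0.89^2 = 0.0017396
  k=5: C(6,5)·0.11^5·0.89^1 = 0.0000860
  k=6: C(6,6)·0.11^6·0.89^0 = 0.0000018
Total = 0.1344708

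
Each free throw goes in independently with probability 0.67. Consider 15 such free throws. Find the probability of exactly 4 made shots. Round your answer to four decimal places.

X ~ Binomial(n=15, p=0.67).
P(X=4) = C(15,4) · p^4 · (1−p)^11
= 1365 · 0.20151 · 5.0542e-06 = 0.001390

0.0014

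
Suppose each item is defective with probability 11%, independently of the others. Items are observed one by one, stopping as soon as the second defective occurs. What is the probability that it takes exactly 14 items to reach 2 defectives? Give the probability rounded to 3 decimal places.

0.039

Y = trial on which the second success occurs; negative binomial, r=2, p=0.11.
P(Y=14) = C(13,1) · p^2 · (1−p)^12
= 13 · 0.0121 · 0.24699 = 0.03885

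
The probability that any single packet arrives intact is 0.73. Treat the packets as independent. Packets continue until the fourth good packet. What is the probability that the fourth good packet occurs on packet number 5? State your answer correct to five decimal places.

0.30670

Y = trial on which the fourth success occurs; negative binomial, r=4, p=0.73.
P(Y=5) = C(4,3) · p^4 · (1−p)^1
= 4 · 0.28398 · 0.27 = 0.3067010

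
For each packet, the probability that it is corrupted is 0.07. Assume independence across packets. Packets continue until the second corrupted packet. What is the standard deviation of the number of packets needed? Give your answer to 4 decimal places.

19.4831

Y = total packets until the second success; negative binomial with r=2, p=0.07.
SD(Y) = √[r(1−p)/p²] = √(379.591837) = 19.483117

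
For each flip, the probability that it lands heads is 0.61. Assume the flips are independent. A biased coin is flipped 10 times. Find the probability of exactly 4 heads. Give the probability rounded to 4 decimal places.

X ~ Binomial(n=10, p=0.61).
P(X=4) = C(10,4) · p^4 · (1−p)^6
= 210 · 0.13846 · 0.0035187 = 0.102312

0.1023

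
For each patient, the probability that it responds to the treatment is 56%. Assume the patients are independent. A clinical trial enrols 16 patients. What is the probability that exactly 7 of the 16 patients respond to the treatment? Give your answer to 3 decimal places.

X ~ Binomial(n=16, p=0.56).
P(X=7) = C(16,7) · p^7 · (1−p)^9
= 11440 · 0.017271 · 0.00061812 = 0.12213

0.122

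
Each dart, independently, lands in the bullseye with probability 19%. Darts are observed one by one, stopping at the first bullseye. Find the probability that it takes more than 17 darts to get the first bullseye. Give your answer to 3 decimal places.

0.028

Y = number of darts to the first success; geometric, p = 0.19.
P(Y > 17) = P(first 17 all fail) = (1−p)^17 = 0.02781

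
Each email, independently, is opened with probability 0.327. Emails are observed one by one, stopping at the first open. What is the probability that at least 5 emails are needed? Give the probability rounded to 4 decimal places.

Y = number of emails to the first success; geometric, p = 0.327.
P(Y > 4) = P(first 4 all fail) = (1−p)^4 = 0.205145

0.2051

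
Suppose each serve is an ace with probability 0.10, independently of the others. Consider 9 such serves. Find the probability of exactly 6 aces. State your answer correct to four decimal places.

0.0001

X ~ Binomial(n=9, p=0.10).
P(X=6) = C(9,6) · p^6 · (1−p)^3
= 84 · 1e-06 · 0.729 = 0.000061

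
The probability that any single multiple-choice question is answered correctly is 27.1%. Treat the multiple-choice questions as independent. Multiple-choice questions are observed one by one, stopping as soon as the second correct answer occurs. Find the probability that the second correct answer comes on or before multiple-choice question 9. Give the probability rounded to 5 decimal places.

0.74730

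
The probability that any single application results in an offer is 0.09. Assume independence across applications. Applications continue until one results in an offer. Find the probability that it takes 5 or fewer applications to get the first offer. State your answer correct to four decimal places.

0.3760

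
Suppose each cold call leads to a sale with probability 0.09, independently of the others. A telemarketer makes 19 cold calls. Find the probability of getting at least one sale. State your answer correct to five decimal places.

0.83336

P(at least one) = 1 − P(none) = 1 − (1 − 0.09)^19
= 1 − 0.1666428 = 0.8333572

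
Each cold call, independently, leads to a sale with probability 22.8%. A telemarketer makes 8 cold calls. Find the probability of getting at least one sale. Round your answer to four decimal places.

P(at least one) = 1 − P(none) = 1 − (1 − 0.228)^8
= 1 − 0.126165 = 0.873835

0.8738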